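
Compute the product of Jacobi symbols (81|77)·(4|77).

1

By multiplicativity, (81·4|77) = (81|77)·(4|77).
First factor (81|77):
(81|77)
  = (4|77)    [81 ≡ 4 mod 77]
  = (1|77)    [77 ≡ 5 mod 8 ⇒ (2|77)^2 = +1]
  = 1    [(1|77) = 1]
Second factor (4|77):
(4|77)
  = (1|77)    [77 ≡ 5 mod 8 ⇒ (2|77)^2 = +1]
  = 1    [(1|77) = 1]
Product: (1)·(1) = 1.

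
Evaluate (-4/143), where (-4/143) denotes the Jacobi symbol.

(-4/143)
  = (139/143)    [-4 ≡ 139 mod 143]
  = -(143/139)    [QR: both ≡ 3 mod 4, sign flips]
  = -(4/139)    [143 ≡ 4 mod 139]
  = -(1/139)    [139 ≡ 3 mod 8 ⇒ (2/139)^2 = +1]
  = -1    [(1/139) = 1]

-1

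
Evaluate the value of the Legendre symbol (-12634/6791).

-1

(-12634/6791)
  = -(12634/6791)    [6791 ≡ 3 mod 4 ⇒ (-1/6791) = -1]
  = -(5843/6791)    [12634 ≡ 5843 mod 6791]
  = (6791/5843)    [QR: both ≡ 3 mod 4, sign flips]
  = (948/5843)    [6791 ≡ 948 mod 5843]
  = (237/5843)    [5843 ≡ 3 mod 8 ⇒ (2/5843)^2 = +1]
  = (5843/237)    [QR: 237 ≡ 1 mod 4, sign kept]
  = (155/237)    [5843 ≡ 155 mod 237]
  = (237/155)    [QR: 237 ≡ 1 mod 4, sign kept]
  = (82/155)    [237 ≡ 82 mod 155]
  = -(41/155)    [155 ≡ 3 mod 8 ⇒ (2/155) = -1]
  = -(155/41)    [QR: 41 ≡ 1 mod 4, sign kept]
  = -(32/41)    [155 ≡ 32 mod 41]
  = -(1/41)    [41 ≡ 1 mod 8 ⇒ (2/41)^5 = +1]
  = -1    [(1/41) = 1]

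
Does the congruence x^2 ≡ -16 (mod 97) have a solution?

yes

Reduce the numerator: -16 ≡ 81 (mod 97), so (-16/97) = (81/97).
81 ≡ 1 (mod 4), so quadratic reciprocity gives (81/97) = (97/81). Reduce: 97 ≡ 16 (mod 81). Now have (16/81).
Factor out 2: 16 = 2^4. Since 81 ≡ 1 (mod 8), (2/81) = +1, and (2/81)^4 = +1. Now have (1/81).
(1/81) = 1. Collecting the sign factors: 1.
The Legendre symbol is 1, so x^2 ≡ -16 (mod 97) has solution.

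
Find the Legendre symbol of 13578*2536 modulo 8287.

-1

By multiplicativity, (13578·2536/8287) = (13578/8287)·(2536/8287).
First factor (13578/8287):
Reduce the numerator: 13578 ≡ 5291 (mod 8287), so (13578/8287) = (5291/8287).
Both 5291 ≡ 3 and 8287 ≡ 3 (mod 4), so reciprocity gives (5291/8287) = -(8287/5291). Reduce: 8287 ≡ 2996 (mod 5291). Now have -(2996/5291).
Factor out 2: 2996 = 2^2·749. Since 5291 ≡ 3 (mod 8), (2/5291) = -1, and (2/5291)^2 = +1. Now have -(749/5291).
749 ≡ 1 (mod 4), so quadratic reciprocity gives (749/5291) = (5291/749). Reduce: 5291 ≡ 48 (mod 749). Now have -(48/749).
Factor out 2: 48 = 2^4·3. Since 749 ≡ 5 (mod 8), (2/749) = -1, and (2/749)^4 = +1. Now have -(3/749).
749 ≡ 1 (mod 4), so quadratic reciprocity gives (3/749) = (749/3). Reduce: 749 ≡ 2 (mod 3). Now have -(2/3).
Factor out 2: 2 = 2. Since 3 ≡ 3 (mod 8), (2/3) = -1. Now have (1/3).
(1/3) = 1. Collecting the sign factors: 1.
Second factor (2536/8287):
Factor out 2: 2536 = 2^3·317. Since 8287 ≡ 7 (mod 8), (2/8287) = +1, and (2/8287)^3 = +1. Now have (317/8287).
317 ≡ 1 (mod 4), so quadratic reciprocity gives (317/8287) = (8287/317). Reduce: 8287 ≡ 45 (mod 317). Now have (45/317).
45 ≡ 1 (mod 4), so quadratic reciprocity gives (45/317) = (317/45). Reduce: 317 ≡ 2 (mod 45). Now have (2/45).
Factor out 2: 2 = 2. Since 45 ≡ 5 (mod 8), (2/45) = -1. Now have -(1/45).
(1/45) = 1. Collecting the sign factors: -1.
Product: (1)·(-1) = -1.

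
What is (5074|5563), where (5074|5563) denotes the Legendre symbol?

-1

Factor out 2: 5074 = 2·2537. Since 5563 ≡ 3 (mod 8), (2|5563) = -1. Now have -(2537|5563).
2537 ≡ 1 (mod 4), so quadratic reciprocity gives (2537|5563) = (5563|2537). Reduce: 5563 ≡ 489 (mod 2537). Now have -(489|2537).
489 ≡ 1 (mod 4), so quadratic reciprocity gives (489|2537) = (2537|489). Reduce: 2537 ≡ 92 (mod 489). Now have -(92|489).
Factor out 2: 92 = 2^2·23. Since 489 ≡ 1 (mod 8), (2|489) = +1, and (2|489)^2 = +1. Now have -(23|489).
489 ≡ 1 (mod 4), so quadratic reciprocity gives (23|489) = (489|23). Reduce: 489 ≡ 6 (mod 23). Now have -(6|23).
Factor out 2: 6 = 2·3. Since 23 ≡ 7 (mod 8), (2|23) = +1. Now have -(3|23).
Both 3 ≡ 3 and 23 ≡ 3 (mod 4), so reciprocity gives (3|23) = -(23|3). Reduce: 23 ≡ 2 (mod 3). Now have (2|3).
Factor out 2: 2 = 2. Since 3 ≡ 3 (mod 8), (2|3) = -1. Now have -(1|3).
(1|3) = 1. Collecting the sign factors: -1.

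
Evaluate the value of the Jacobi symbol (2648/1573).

Reduce the numerator: 2648 ≡ 1075 (mod 1573), so (2648/1573) = (1075/1573).
1573 ≡ 1 (mod 4), so quadratic reciprocity gives (1075/1573) = (1573/1075). Reduce: 1573 ≡ 498 (mod 1075). Now have (498/1075).
Factor out 2: 498 = 2·249. Since 1075 ≡ 3 (mod 8), (2/1075) = -1. Now have -(249/1075).
249 ≡ 1 (mod 4), so quadratic reciprocity gives (249/1075) = (1075/249). Reduce: 1075 ≡ 79 (mod 249). Now have -(79/249).
249 ≡ 1 (mod 4), so quadratic reciprocity gives (79/249) = (249/79). Reduce: 249 ≡ 12 (mod 79). Now have -(12/79).
Factor out 2: 12 = 2^2·3. Since 79 ≡ 7 (mod 8), (2/79) = +1, and (2/79)^2 = +1. Now have -(3/79).
Both 3 ≡ 3 and 79 ≡ 3 (mod 4), so reciprocity gives (3/79) = -(79/3). Reduce: 79 ≡ 1 (mod 3). Now have (1/3).
(1/3) = 1. Collecting the sign factors: 1.

1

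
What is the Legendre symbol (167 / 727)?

Both 167 ≡ 3 and 727 ≡ 3 (mod 4), so reciprocity gives (167 / 727) = -(727 / 167). Reduce: 727 ≡ 59 (mod 167). Now have -(59 / 167).
Both 59 ≡ 3 and 167 ≡ 3 (mod 4), so reciprocity gives (59 / 167) = -(167 / 59). Reduce: 167 ≡ 49 (mod 59). Now have (49 / 59).
49 ≡ 1 (mod 4), so quadratic reciprocity gives (49 / 59) = (59 / 49). Reduce: 59 ≡ 10 (mod 49). Now have (10 / 49).
Factor out 2: 10 = 2·5. Since 49 ≡ 1 (mod 8), (2 / 49) = +1. Now have (5 / 49).
5 ≡ 1 (mod 4), so quadratic reciprocity gives (5 / 49) = (49 / 5). Reduce: 49 ≡ 4 (mod 5). Now have (4 / 5).
Factor out 2: 4 = 2^2. Since 5 ≡ 5 (mod 8), (2 / 5) = -1, and (2 / 5)^2 = +1. Now have (1 / 5).
(1 / 5) = 1. Collecting the sign factors: 1.

1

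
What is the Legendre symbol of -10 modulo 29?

(-10/29)
  = (19/29)    [-10 ≡ 19 mod 29]
  = (29/19)    [QR: 29 ≡ 1 mod 4, sign kept]
  = (10/19)    [29 ≡ 10 mod 19]
  = -(5/19)    [19 ≡ 3 mod 8 ⇒ (2/19) = -1]
  = -(19/5)    [QR: 5 ≡ 1 mod 4, sign kept]
  = -(4/5)    [19 ≡ 4 mod 5]
  = -(1/5)    [5 ≡ 5 mod 8 ⇒ (2/5)^2 = +1]
  = -1    [(1/5) = 1]

-1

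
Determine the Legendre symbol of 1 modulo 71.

(1|71) = 1. Collecting the sign factors: 1.

1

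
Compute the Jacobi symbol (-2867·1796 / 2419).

1

By multiplicativity, (-2867·1796 / 2419) = (-2867 / 2419)·(1796 / 2419).
First factor (-2867 / 2419):
Pull out -1: (-2867 / 2419) = (-1 / 2419)·(2867 / 2419). Since 2419 ≡ 3 (mod 4), (-1 / 2419) = -1. Now have -(2867 / 2419).
Reduce the numerator: 2867 ≡ 448 (mod 2419), so (2867 / 2419) = (448 / 2419).
Factor out 2: 448 = 2^6·7. Since 2419 ≡ 3 (mod 8), (2 / 2419) = -1, and (2 / 2419)^6 = +1. Now have -(7 / 2419).
Both 7 ≡ 3 and 2419 ≡ 3 (mod 4), so reciprocity gives (7 / 2419) = -(2419 / 7). Reduce: 2419 ≡ 4 (mod 7). Now have (4 / 7).
Factor out 2: 4 = 2^2. Since 7 ≡ 7 (mod 8), (2 / 7) = +1, and (2 / 7)^2 = +1. Now have (1 / 7).
(1 / 7) = 1. Collecting the sign factors: 1.
Second factor (1796 / 2419):
Factor out 2: 1796 = 2^2·449. Since 2419 ≡ 3 (mod 8), (2 / 2419) = -1, and (2 / 2419)^2 = +1. Now have (449 / 2419).
449 ≡ 1 (mod 4), so quadratic reciprocity gives (449 / 2419) = (2419 / 449). Reduce: 2419 ≡ 174 (mod 449). Now have (174 / 449).
Factor out 2: 174 = 2·87. Since 449 ≡ 1 (mod 8), (2 / 449) = +1. Now have (87 / 449).
449 ≡ 1 (mod 4), so quadratic reciprocity gives (87 / 449) = (449 / 87). Reduce: 449 ≡ 14 (mod 87). Now have (14 / 87).
Factor out 2: 14 = 2·7. Since 87 ≡ 7 (mod 8), (2 / 87) = +1. Now have (7 / 87).
Both 7 ≡ 3 and 87 ≡ 3 (mod 4), so reciprocity gives (7 / 87) = -(87 / 7). Reduce: 87 ≡ 3 (mod 7). Now have -(3 / 7).
Both 3 ≡ 3 and 7 ≡ 3 (mod 4), so reciprocity gives (3 / 7) = -(7 / 3). Reduce: 7 ≡ 1 (mod 3). Now have (1 / 3).
(1 / 3) = 1. Collecting the sign factors: 1.
Product: (1)·(1) = 1.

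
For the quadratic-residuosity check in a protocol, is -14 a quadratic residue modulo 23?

Reduce the numerator: -14 ≡ 9 (mod 23), so (-14/23) = (9/23).
9 ≡ 1 (mod 4), so quadratic reciprocity gives (9/23) = (23/9). Reduce: 23 ≡ 5 (mod 9). Now have (5/9).
5 ≡ 1 (mod 4), so quadratic reciprocity gives (5/9) = (9/5). Reduce: 9 ≡ 4 (mod 5). Now have (4/5).
Factor out 2: 4 = 2^2. Since 5 ≡ 5 (mod 8), (2/5) = -1, and (2/5)^2 = +1. Now have (1/5).
(1/5) = 1. Collecting the sign factors: 1.
The Legendre symbol is 1, so x^2 ≡ -14 (mod 23) has solution.

yes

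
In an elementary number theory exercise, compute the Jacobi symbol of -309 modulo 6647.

1

Reduce the numerator: -309 ≡ 6338 (mod 6647), so (-309 / 6647) = (6338 / 6647).
Factor out 2: 6338 = 2·3169. Since 6647 ≡ 7 (mod 8), (2 / 6647) = +1. Now have (3169 / 6647).
3169 ≡ 1 (mod 4), so quadratic reciprocity gives (3169 / 6647) = (6647 / 3169). Reduce: 6647 ≡ 309 (mod 3169). Now have (309 / 3169).
309 ≡ 1 (mod 4), so quadratic reciprocity gives (309 / 3169) = (3169 / 309). Reduce: 3169 ≡ 79 (mod 309). Now have (79 / 309).
309 ≡ 1 (mod 4), so quadratic reciprocity gives (79 / 309) = (309 / 79). Reduce: 309 ≡ 72 (mod 79). Now have (72 / 79).
Factor out 2: 72 = 2^3·9. Since 79 ≡ 7 (mod 8), (2 / 79) = +1, and (2 / 79)^3 = +1. Now have (9 / 79).
9 ≡ 1 (mod 4), so quadratic reciprocity gives (9 / 79) = (79 / 9). Reduce: 79 ≡ 7 (mod 9). Now have (7 / 9).
9 ≡ 1 (mod 4), so quadratic reciprocity gives (7 / 9) = (9 / 7). Reduce: 9 ≡ 2 (mod 7). Now have (2 / 7).
Factor out 2: 2 = 2. Since 7 ≡ 7 (mod 8), (2 / 7) = +1. Now have (1 / 7).
(1 / 7) = 1. Collecting the sign factors: 1.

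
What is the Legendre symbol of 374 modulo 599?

-1

Factor out 2: 374 = 2·187. Since 599 ≡ 7 (mod 8), (2/599) = +1. Now have (187/599).
Both 187 ≡ 3 and 599 ≡ 3 (mod 4), so reciprocity gives (187/599) = -(599/187). Reduce: 599 ≡ 38 (mod 187). Now have -(38/187).
Factor out 2: 38 = 2·19. Since 187 ≡ 3 (mod 8), (2/187) = -1. Now have (19/187).
Both 19 ≡ 3 and 187 ≡ 3 (mod 4), so reciprocity gives (19/187) = -(187/19). Reduce: 187 ≡ 16 (mod 19). Now have -(16/19).
Factor out 2: 16 = 2^4. Since 19 ≡ 3 (mod 8), (2/19) = -1, and (2/19)^4 = +1. Now have -(1/19).
(1/19) = 1. Collecting the sign factors: -1.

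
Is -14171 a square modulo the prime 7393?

yes

(-14171/7393)
  = (14171/7393)    [7393 ≡ 1 mod 4 ⇒ (-1/7393) = +1]
  = (6778/7393)    [14171 ≡ 6778 mod 7393]
  = (3389/7393)    [7393 ≡ 1 mod 8 ⇒ (2/7393) = +1]
  = (7393/3389)    [QR: 3389 ≡ 1 mod 4, sign kept]
  = (615/3389)    [7393 ≡ 615 mod 3389]
  = (3389/615)    [QR: 3389 ≡ 1 mod 4, sign kept]
  = (314/615)    [3389 ≡ 314 mod 615]
  = (157/615)    [615 ≡ 7 mod 8 ⇒ (2/615) = +1]
  = (615/157)    [QR: 157 ≡ 1 mod 4, sign kept]
  = (144/157)    [615 ≡ 144 mod 157]
  = (9/157)    [157 ≡ 5 mod 8 ⇒ (2/157)^4 = +1]
  = (157/9)    [QR: 9 ≡ 1 mod 4, sign kept]
  = (4/9)    [157 ≡ 4 mod 9]
  = (1/9)    [9 ≡ 1 mod 8 ⇒ (2/9)^2 = +1]
  = 1    [(1/9) = 1]
(-14171/7393) = 1, and 7393 is prime, so -14171 is a quadratic residue mod 7393.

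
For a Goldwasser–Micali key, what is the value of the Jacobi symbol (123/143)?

(123/143)
  = -(143/123)    [QR: both ≡ 3 mod 4, sign flips]
  = -(20/123)    [143 ≡ 20 mod 123]
  = -(5/123)    [123 ≡ 3 mod 8 ⇒ (2/123)^2 = +1]
  = -(123/5)    [QR: 5 ≡ 1 mod 4, sign kept]
  = -(3/5)    [123 ≡ 3 mod 5]
  = -(5/3)    [QR: 5 ≡ 1 mod 4, sign kept]
  = -(2/3)    [5 ≡ 2 mod 3]
  = (1/3)    [3 ≡ 3 mod 8 ⇒ (2/3) = -1]
  = 1    [(1/3) = 1]

1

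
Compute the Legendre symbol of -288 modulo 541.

(-288|541)
  = (288|541)    [541 ≡ 1 mod 4 ⇒ (-1|541) = +1]
  = -(9|541)    [541 ≡ 5 mod 8 ⇒ (2|541)^5 = -1]
  = -(541|9)    [QR: 9 ≡ 1 mod 4, sign kept]
  = -(1|9)    [541 ≡ 1 mod 9]
  = -1    [(1|9) = 1]

-1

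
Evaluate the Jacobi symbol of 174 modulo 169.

1

Reduce the numerator: 174 ≡ 5 (mod 169), so (174 / 169) = (5 / 169).
5 ≡ 1 (mod 4), so quadratic reciprocity gives (5 / 169) = (169 / 5). Reduce: 169 ≡ 4 (mod 5). Now have (4 / 5).
Factor out 2: 4 = 2^2. Since 5 ≡ 5 (mod 8), (2 / 5) = -1, and (2 / 5)^2 = +1. Now have (1 / 5).
(1 / 5) = 1. Collecting the sign factors: 1.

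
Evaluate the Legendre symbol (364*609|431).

-1

By multiplicativity, (364·609|431) = (364|431)·(609|431).
First factor (364|431):
(364|431)
  = (91|431)    [431 ≡ 7 mod 8 ⇒ (2|431)^2 = +1]
  = -(431|91)    [QR: both ≡ 3 mod 4, sign flips]
  = -(67|91)    [431 ≡ 67 mod 91]
  = (91|67)    [QR: both ≡ 3 mod 4, sign flips]
  = (24|67)    [91 ≡ 24 mod 67]
  = -(3|67)    [67 ≡ 3 mod 8 ⇒ (2|67)^3 = -1]
  = (67|3)    [QR: both ≡ 3 mod 4, sign flips]
  = (1|3)    [67 ≡ 1 mod 3]
  = 1    [(1|3) = 1]
Second factor (609|431):
(609|431)
  = (178|431)    [609 ≡ 178 mod 431]
  = (89|431)    [431 ≡ 7 mod 8 ⇒ (2|431) = +1]
  = (431|89)    [QR: 89 ≡ 1 mod 4, sign kept]
  = (75|89)    [431 ≡ 75 mod 89]
  = (89|75)    [QR: 89 ≡ 1 mod 4, sign kept]
  = (14|75)    [89 ≡ 14 mod 75]
  = -(7|75)    [75 ≡ 3 mod 8 ⇒ (2|75) = -1]
  = (75|7)    [QR: both ≡ 3 mod 4, sign flips]
  = (5|7)    [75 ≡ 5 mod 7]
  = (7|5)    [QR: 5 ≡ 1 mod 4, sign kept]
  = (2|5)    [7 ≡ 2 mod 5]
  = -(1|5)    [5 ≡ 5 mod 8 ⇒ (2|5) = -1]
  = -1    [(1|5) = 1]
Product: (1)·(-1) = -1.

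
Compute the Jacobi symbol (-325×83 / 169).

By multiplicativity, (-325·83 / 169) = (-325 / 169)·(83 / 169).
First factor (-325 / 169):
Reduce the numerator: -325 ≡ 13 (mod 169), so (-325 / 169) = (13 / 169).
13 ≡ 1 (mod 4), so quadratic reciprocity gives (13 / 169) = (169 / 13). Reduce: 169 ≡ 0 (mod 13). Now have (0 / 13).
The numerator is now 0 with denominator 13 > 1: the symbol is 0.
Second factor (83 / 169):
169 ≡ 1 (mod 4), so quadratic reciprocity gives (83 / 169) = (169 / 83). Reduce: 169 ≡ 3 (mod 83). Now have (3 / 83).
Both 3 ≡ 3 and 83 ≡ 3 (mod 4), so reciprocity gives (3 / 83) = -(83 / 3). Reduce: 83 ≡ 2 (mod 3). Now have -(2 / 3).
Factor out 2: 2 = 2. Since 3 ≡ 3 (mod 8), (2 / 3) = -1. Now have (1 / 3).
(1 / 3) = 1. Collecting the sign factors: 1.
Product: (0)·(1) = 0.

0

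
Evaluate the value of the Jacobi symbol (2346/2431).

0

Factor out 2: 2346 = 2·1173. Since 2431 ≡ 7 (mod 8), (2/2431) = +1. Now have (1173/2431).
1173 ≡ 1 (mod 4), so quadratic reciprocity gives (1173/2431) = (2431/1173). Reduce: 2431 ≡ 85 (mod 1173). Now have (85/1173).
85 ≡ 1 (mod 4), so quadratic reciprocity gives (85/1173) = (1173/85). Reduce: 1173 ≡ 68 (mod 85). Now have (68/85).
Factor out 2: 68 = 2^2·17. Since 85 ≡ 5 (mod 8), (2/85) = -1, and (2/85)^2 = +1. Now have (17/85).
17 ≡ 1 (mod 4), so quadratic reciprocity gives (17/85) = (85/17). Reduce: 85 ≡ 0 (mod 17). Now have (0/17).
The numerator is now 0 with denominator 17 > 1: the symbol is 0.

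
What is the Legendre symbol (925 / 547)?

Reduce the numerator: 925 ≡ 378 (mod 547), so (925 / 547) = (378 / 547).
Factor out 2: 378 = 2·189. Since 547 ≡ 3 (mod 8), (2 / 547) = -1. Now have -(189 / 547).
189 ≡ 1 (mod 4), so quadratic reciprocity gives (189 / 547) = (547 / 189). Reduce: 547 ≡ 169 (mod 189). Now have -(169 / 189).
169 ≡ 1 (mod 4), so quadratic reciprocity gives (169 / 189) = (189 / 169). Reduce: 189 ≡ 20 (mod 169). Now have -(20 / 169).
Factor out 2: 20 = 2^2·5. Since 169 ≡ 1 (mod 8), (2 / 169) = +1, and (2 / 169)^2 = +1. Now have -(5 / 169).
5 ≡ 1 (mod 4), so quadratic reciprocity gives (5 / 169) = (169 / 5). Reduce: 169 ≡ 4 (mod 5). Now have -(4 / 5).
Factor out 2: 4 = 2^2. Since 5 ≡ 5 (mod 8), (2 / 5) = -1, and (2 / 5)^2 = +1. Now have -(1 / 5).
(1 / 5) = 1. Collecting the sign factors: -1.

-1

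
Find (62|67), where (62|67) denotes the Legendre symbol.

1

Factor out 2: 62 = 2·31. Since 67 ≡ 3 (mod 8), (2|67) = -1. Now have -(31|67).
Both 31 ≡ 3 and 67 ≡ 3 (mod 4), so reciprocity gives (31|67) = -(67|31). Reduce: 67 ≡ 5 (mod 31). Now have (5|31).
5 ≡ 1 (mod 4), so quadratic reciprocity gives (5|31) = (31|5). Reduce: 31 ≡ 1 (mod 5). Now have (1|5).
(1|5) = 1. Collecting the sign factors: 1.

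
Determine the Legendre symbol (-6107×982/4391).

1

By multiplicativity, (-6107·982/4391) = (-6107/4391)·(982/4391).
First factor (-6107/4391):
(-6107/4391)
  = -(6107/4391)    [4391 ≡ 3 mod 4 ⇒ (-1/4391) = -1]
  = -(1716/4391)    [6107 ≡ 1716 mod 4391]
  = -(429/4391)    [4391 ≡ 7 mod 8 ⇒ (2/4391)^2 = +1]
  = -(4391/429)    [QR: 429 ≡ 1 mod 4, sign kept]
  = -(101/429)    [4391 ≡ 101 mod 429]
  = -(429/101)    [QR: 101 ≡ 1 mod 4, sign kept]
  = -(25/101)    [429 ≡ 25 mod 101]
  = -(101/25)    [QR: 25 ≡ 1 mod 4, sign kept]
  = -(1/25)    [101 ≡ 1 mod 25]
  = -1    [(1/25) = 1]
Second factor (982/4391):
(982/4391)
  = (491/4391)    [4391 ≡ 7 mod 8 ⇒ (2/4391) = +1]
  = -(4391/491)    [QR: both ≡ 3 mod 4, sign flips]
  = -(463/491)    [4391 ≡ 463 mod 491]
  = (491/463)    [QR: both ≡ 3 mod 4, sign flips]
  = (28/463)    [491 ≡ 28 mod 463]
  = (7/463)    [463 ≡ 7 mod 8 ⇒ (2/463)^2 = +1]
  = -(463/7)    [QR: both ≡ 3 mod 4, sign flips]
  = -(1/7)    [463 ≡ 1 mod 7]
  = -1    [(1/7) = 1]
Product: (-1)·(-1) = 1.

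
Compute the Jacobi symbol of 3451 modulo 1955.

Reduce the numerator: 3451 ≡ 1496 (mod 1955), so (3451/1955) = (1496/1955).
Factor out 2: 1496 = 2^3·187. Since 1955 ≡ 3 (mod 8), (2/1955) = -1, and (2/1955)^3 = -1. Now have -(187/1955).
Both 187 ≡ 3 and 1955 ≡ 3 (mod 4), so reciprocity gives (187/1955) = -(1955/187). Reduce: 1955 ≡ 85 (mod 187). Now have (85/187).
85 ≡ 1 (mod 4), so quadratic reciprocity gives (85/187) = (187/85). Reduce: 187 ≡ 17 (mod 85). Now have (17/85).
17 ≡ 1 (mod 4), so quadratic reciprocity gives (17/85) = (85/17). Reduce: 85 ≡ 0 (mod 17). Now have (0/17).
The numerator is now 0 with denominator 17 > 1: the symbol is 0.

0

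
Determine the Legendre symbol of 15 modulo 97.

-1

97 ≡ 1 (mod 4), so quadratic reciprocity gives (15/97) = (97/15). Reduce: 97 ≡ 7 (mod 15). Now have (7/15).
Both 7 ≡ 3 and 15 ≡ 3 (mod 4), so reciprocity gives (7/15) = -(15/7). Reduce: 15 ≡ 1 (mod 7). Now have -(1/7).
(1/7) = 1. Collecting the sign factors: -1.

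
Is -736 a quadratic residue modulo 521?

no

(-736/521)
  = (306/521)    [-736 ≡ 306 mod 521]
  = (153/521)    [521 ≡ 1 mod 8 ⇒ (2/521) = +1]
  = (521/153)    [QR: 153 ≡ 1 mod 4, sign kept]
  = (62/153)    [521 ≡ 62 mod 153]
  = (31/153)    [153 ≡ 1 mod 8 ⇒ (2/153) = +1]
  = (153/31)    [QR: 153 ≡ 1 mod 4, sign kept]
  = (29/31)    [153 ≡ 29 mod 31]
  = (31/29)    [QR: 29 ≡ 1 mod 4, sign kept]
  = (2/29)    [31 ≡ 2 mod 29]
  = -(1/29)    [29 ≡ 5 mod 8 ⇒ (2/29) = -1]
  = -1    [(1/29) = 1]
(-736/521) = -1, and 521 is prime, so -736 is not a quadratic residue mod 521.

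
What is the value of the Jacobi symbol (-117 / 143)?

Reduce the numerator: -117 ≡ 26 (mod 143), so (-117 / 143) = (26 / 143).
Factor out 2: 26 = 2·13. Since 143 ≡ 7 (mod 8), (2 / 143) = +1. Now have (13 / 143).
13 ≡ 1 (mod 4), so quadratic reciprocity gives (13 / 143) = (143 / 13). Reduce: 143 ≡ 0 (mod 13). Now have (0 / 13).
The numerator is now 0 with denominator 13 > 1: the symbol is 0.

0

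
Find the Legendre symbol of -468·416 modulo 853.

By multiplicativity, (-468·416 / 853) = (-468 / 853)·(416 / 853).
First factor (-468 / 853):
(-468 / 853)
  = (385 / 853)    [-468 ≡ 385 mod 853]
  = (853 / 385)    [QR: 385 ≡ 1 mod 4, sign kept]
  = (83 / 385)    [853 ≡ 83 mod 385]
  = (385 / 83)    [QR: 385 ≡ 1 mod 4, sign kept]
  = (53 / 83)    [385 ≡ 53 mod 83]
  = (83 / 53)    [QR: 53 ≡ 1 mod 4, sign kept]
  = (30 / 53)    [83 ≡ 30 mod 53]
  = -(15 / 53)    [53 ≡ 5 mod 8 ⇒ (2 / 53) = -1]
  = -(53 / 15)    [QR: 53 ≡ 1 mod 4, sign kept]
  = -(8 / 15)    [53 ≡ 8 mod 15]
  = -(1 / 15)    [15 ≡ 7 mod 8 ⇒ (2 / 15)^3 = +1]
  = -1    [(1 / 15) = 1]
Second factor (416 / 853):
(416 / 853)
  = -(13 / 853)    [853 ≡ 5 mod 8 ⇒ (2 / 853)^5 = -1]
  = -(853 / 13)    [QR: 13 ≡ 1 mod 4, sign kept]
  = -(8 / 13)    [853 ≡ 8 mod 13]
  = (1 / 13)    [13 ≡ 5 mod 8 ⇒ (2 / 13)^3 = -1]
  = 1    [(1 / 13) = 1]
Product: (-1)·(1) = -1.

-1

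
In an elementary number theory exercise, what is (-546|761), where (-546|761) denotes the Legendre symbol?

-1

Pull out -1: (-546|761) = (-1|761)·(546|761). Since 761 ≡ 1 (mod 4), (-1|761) = +1. Now have (546|761).
Factor out 2: 546 = 2·273. Since 761 ≡ 1 (mod 8), (2|761) = +1. Now have (273|761).
273 ≡ 1 (mod 4), so quadratic reciprocity gives (273|761) = (761|273). Reduce: 761 ≡ 215 (mod 273). Now have (215|273).
273 ≡ 1 (mod 4), so quadratic reciprocity gives (215|273) = (273|215). Reduce: 273 ≡ 58 (mod 215). Now have (58|215).
Factor out 2: 58 = 2·29. Since 215 ≡ 7 (mod 8), (2|215) = +1. Now have (29|215).
29 ≡ 1 (mod 4), so quadratic reciprocity gives (29|215) = (215|29). Reduce: 215 ≡ 12 (mod 29). Now have (12|29).
Factor out 2: 12 = 2^2·3. Since 29 ≡ 5 (mod 8), (2|29) = -1, and (2|29)^2 = +1. Now have (3|29).
29 ≡ 1 (mod 4), so quadratic reciprocity gives (3|29) = (29|3). Reduce: 29 ≡ 2 (mod 3). Now have (2|3).
Factor out 2: 2 = 2. Since 3 ≡ 3 (mod 8), (2|3) = -1. Now have -(1|3).
(1|3) = 1. Collecting the sign factors: -1.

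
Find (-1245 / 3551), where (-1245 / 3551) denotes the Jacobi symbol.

1

Reduce the numerator: -1245 ≡ 2306 (mod 3551), so (-1245 / 3551) = (2306 / 3551).
Factor out 2: 2306 = 2·1153. Since 3551 ≡ 7 (mod 8), (2 / 3551) = +1. Now have (1153 / 3551).
1153 ≡ 1 (mod 4), so quadratic reciprocity gives (1153 / 3551) = (3551 / 1153). Reduce: 3551 ≡ 92 (mod 1153). Now have (92 / 1153).
Factor out 2: 92 = 2^2·23. Since 1153 ≡ 1 (mod 8), (2 / 1153) = +1, and (2 / 1153)^2 = +1. Now have (23 / 1153).
1153 ≡ 1 (mod 4), so quadratic reciprocity gives (23 / 1153) = (1153 / 23). Reduce: 1153 ≡ 3 (mod 23). Now have (3 / 23).
Both 3 ≡ 3 and 23 ≡ 3 (mod 4), so reciprocity gives (3 / 23) = -(23 / 3). Reduce: 23 ≡ 2 (mod 3). Now have -(2 / 3).
Factor out 2: 2 = 2. Since 3 ≡ 3 (mod 8), (2 / 3) = -1. Now have (1 / 3).
(1 / 3) = 1. Collecting the sign factors: 1.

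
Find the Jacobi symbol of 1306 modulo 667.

1

(1306/667)
  = (639/667)    [1306 ≡ 639 mod 667]
  = -(667/639)    [QR: both ≡ 3 mod 4, sign flips]
  = -(28/639)    [667 ≡ 28 mod 639]
  = -(7/639)    [639 ≡ 7 mod 8 ⇒ (2/639)^2 = +1]
  = (639/7)    [QR: both ≡ 3 mod 4, sign flips]
  = (2/7)    [639 ≡ 2 mod 7]
  = (1/7)    [7 ≡ 7 mod 8 ⇒ (2/7) = +1]
  = 1    [(1/7) = 1]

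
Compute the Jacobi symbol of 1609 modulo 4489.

(1609|4489)
  = (4489|1609)    [QR: 1609 ≡ 1 mod 4, sign kept]
  = (1271|1609)    [4489 ≡ 1271 mod 1609]
  = (1609|1271)    [QR: 1609 ≡ 1 mod 4, sign kept]
  = (338|1271)    [1609 ≡ 338 mod 1271]
  = (169|1271)    [1271 ≡ 7 mod 8 ⇒ (2|1271) = +1]
  = (1271|169)    [QR: 169 ≡ 1 mod 4, sign kept]
  = (88|169)    [1271 ≡ 88 mod 169]
  = (11|169)    [169 ≡ 1 mod 8 ⇒ (2|169)^3 = +1]
  = (169|11)    [QR: 169 ≡ 1 mod 4, sign kept]
  = (4|11)    [169 ≡ 4 mod 11]
  = (1|11)    [11 ≡ 3 mod 8 ⇒ (2|11)^2 = +1]
  = 1    [(1|11) = 1]

1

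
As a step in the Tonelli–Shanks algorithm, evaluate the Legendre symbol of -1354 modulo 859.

1

Pull out -1: (-1354 / 859) = (-1 / 859)·(1354 / 859). Since 859 ≡ 3 (mod 4), (-1 / 859) = -1. Now have -(1354 / 859).
Reduce the numerator: 1354 ≡ 495 (mod 859), so (1354 / 859) = (495 / 859).
Both 495 ≡ 3 and 859 ≡ 3 (mod 4), so reciprocity gives (495 / 859) = -(859 / 495). Reduce: 859 ≡ 364 (mod 495). Now have (364 / 495).
Factor out 2: 364 = 2^2·91. Since 495 ≡ 7 (mod 8), (2 / 495) = +1, and (2 / 495)^2 = +1. Now have (91 / 495).
Both 91 ≡ 3 and 495 ≡ 3 (mod 4), so reciprocity gives (91 / 495) = -(495 / 91). Reduce: 495 ≡ 40 (mod 91). Now have -(40 / 91).
Factor out 2: 40 = 2^3·5. Since 91 ≡ 3 (mod 8), (2 / 91) = -1, and (2 / 91)^3 = -1. Now have (5 / 91).
5 ≡ 1 (mod 4), so quadratic reciprocity gives (5 / 91) = (91 / 5). Reduce: 91 ≡ 1 (mod 5). Now have (1 / 5).
(1 / 5) = 1. Collecting the sign factors: 1.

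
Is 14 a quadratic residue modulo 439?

Factor out 2: 14 = 2·7. Since 439 ≡ 7 (mod 8), (2/439) = +1. Now have (7/439).
Both 7 ≡ 3 and 439 ≡ 3 (mod 4), so reciprocity gives (7/439) = -(439/7). Reduce: 439 ≡ 5 (mod 7). Now have -(5/7).
5 ≡ 1 (mod 4), so quadratic reciprocity gives (5/7) = (7/5). Reduce: 7 ≡ 2 (mod 5). Now have -(2/5).
Factor out 2: 2 = 2. Since 5 ≡ 5 (mod 8), (2/5) = -1. Now have (1/5).
(1/5) = 1. Collecting the sign factors: 1.
The Legendre symbol is 1, so x^2 ≡ 14 (mod 439) has solution.

yes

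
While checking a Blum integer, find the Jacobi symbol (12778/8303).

(12778/8303)
  = (4475/8303)    [12778 ≡ 4475 mod 8303]
  = -(8303/4475)    [QR: both ≡ 3 mod 4, sign flips]
  = -(3828/4475)    [8303 ≡ 3828 mod 4475]
  = -(957/4475)    [4475 ≡ 3 mod 8 ⇒ (2/4475)^2 = +1]
  = -(4475/957)    [QR: 957 ≡ 1 mod 4, sign kept]
  = -(647/957)    [4475 ≡ 647 mod 957]
  = -(957/647)    [QR: 957 ≡ 1 mod 4, sign kept]
  = -(310/647)    [957 ≡ 310 mod 647]
  = -(155/647)    [647 ≡ 7 mod 8 ⇒ (2/647) = +1]
  = (647/155)    [QR: both ≡ 3 mod 4, sign flips]
  = (27/155)    [647 ≡ 27 mod 155]
  = -(155/27)    [QR: both ≡ 3 mod 4, sign flips]
  = -(20/27)    [155 ≡ 20 mod 27]
  = -(5/27)    [27 ≡ 3 mod 8 ⇒ (2/27)^2 = +1]
  = -(27/5)    [QR: 5 ≡ 1 mod 4, sign kept]
  = -(2/5)    [27 ≡ 2 mod 5]
  = (1/5)    [5 ≡ 5 mod 8 ⇒ (2/5) = -1]
  = 1    [(1/5) = 1]

1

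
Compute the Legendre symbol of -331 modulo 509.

-1

Pull out -1: (-331|509) = (-1|509)·(331|509). Since 509 ≡ 1 (mod 4), (-1|509) = +1. Now have (331|509).
509 ≡ 1 (mod 4), so quadratic reciprocity gives (331|509) = (509|331). Reduce: 509 ≡ 178 (mod 331). Now have (178|331).
Factor out 2: 178 = 2·89. Since 331 ≡ 3 (mod 8), (2|331) = -1. Now have -(89|331).
89 ≡ 1 (mod 4), so quadratic reciprocity gives (89|331) = (331|89). Reduce: 331 ≡ 64 (mod 89). Now have -(64|89).
Factor out 2: 64 = 2^6. Since 89 ≡ 1 (mod 8), (2|89) = +1, and (2|89)^6 = +1. Now have -(1|89).
(1|89) = 1. Collecting the sign factors: -1.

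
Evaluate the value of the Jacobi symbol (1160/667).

Reduce the numerator: 1160 ≡ 493 (mod 667), so (1160/667) = (493/667).
493 ≡ 1 (mod 4), so quadratic reciprocity gives (493/667) = (667/493). Reduce: 667 ≡ 174 (mod 493). Now have (174/493).
Factor out 2: 174 = 2·87. Since 493 ≡ 5 (mod 8), (2/493) = -1. Now have -(87/493).
493 ≡ 1 (mod 4), so quadratic reciprocity gives (87/493) = (493/87). Reduce: 493 ≡ 58 (mod 87). Now have -(58/87).
Factor out 2: 58 = 2·29. Since 87 ≡ 7 (mod 8), (2/87) = +1. Now have -(29/87).
29 ≡ 1 (mod 4), so quadratic reciprocity gives (29/87) = (87/29). Reduce: 87 ≡ 0 (mod 29). Now have -(0/29).
The numerator is now 0 with denominator 29 > 1: the symbol is 0.

0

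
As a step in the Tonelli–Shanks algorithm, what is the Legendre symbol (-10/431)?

-1

Reduce the numerator: -10 ≡ 421 (mod 431), so (-10/431) = (421/431).
421 ≡ 1 (mod 4), so quadratic reciprocity gives (421/431) = (431/421). Reduce: 431 ≡ 10 (mod 421). Now have (10/421).
Factor out 2: 10 = 2·5. Since 421 ≡ 5 (mod 8), (2/421) = -1. Now have -(5/421).
5 ≡ 1 (mod 4), so quadratic reciprocity gives (5/421) = (421/5). Reduce: 421 ≡ 1 (mod 5). Now have -(1/5).
(1/5) = 1. Collecting the sign factors: -1.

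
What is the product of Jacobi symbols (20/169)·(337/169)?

1

By multiplicativity, (20·337/169) = (20/169)·(337/169).
First factor (20/169):
Factor out 2: 20 = 2^2·5. Since 169 ≡ 1 (mod 8), (2/169) = +1, and (2/169)^2 = +1. Now have (5/169).
5 ≡ 1 (mod 4), so quadratic reciprocity gives (5/169) = (169/5). Reduce: 169 ≡ 4 (mod 5). Now have (4/5).
Factor out 2: 4 = 2^2. Since 5 ≡ 5 (mod 8), (2/5) = -1, and (2/5)^2 = +1. Now have (1/5).
(1/5) = 1. Collecting the sign factors: 1.
Second factor (337/169):
Reduce the numerator: 337 ≡ 168 (mod 169), so (337/169) = (168/169).
Factor out 2: 168 = 2^3·21. Since 169 ≡ 1 (mod 8), (2/169) = +1, and (2/169)^3 = +1. Now have (21/169).
21 ≡ 1 (mod 4), so quadratic reciprocity gives (21/169) = (169/21). Reduce: 169 ≡ 1 (mod 21). Now have (1/21).
(1/21) = 1. Collecting the sign factors: 1.
Product: (1)·(1) = 1.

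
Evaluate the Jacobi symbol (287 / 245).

Reduce the numerator: 287 ≡ 42 (mod 245), so (287 / 245) = (42 / 245).
Factor out 2: 42 = 2·21. Since 245 ≡ 5 (mod 8), (2 / 245) = -1. Now have -(21 / 245).
21 ≡ 1 (mod 4), so quadratic reciprocity gives (21 / 245) = (245 / 21). Reduce: 245 ≡ 14 (mod 21). Now have -(14 / 21).
Factor out 2: 14 = 2·7. Since 21 ≡ 5 (mod 8), (2 / 21) = -1. Now have (7 / 21).
21 ≡ 1 (mod 4), so quadratic reciprocity gives (7 / 21) = (21 / 7). Reduce: 21 ≡ 0 (mod 7). Now have (0 / 7).
The numerator is now 0 with denominator 7 > 1: the symbol is 0.

0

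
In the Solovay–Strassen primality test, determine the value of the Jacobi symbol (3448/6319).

(3448/6319)
  = (431/6319)    [6319 ≡ 7 mod 8 ⇒ (2/6319)^3 = +1]
  = -(6319/431)    [QR: both ≡ 3 mod 4, sign flips]
  = -(285/431)    [6319 ≡ 285 mod 431]
  = -(431/285)    [QR: 285 ≡ 1 mod 4, sign kept]
  = -(146/285)    [431 ≡ 146 mod 285]
  = (73/285)    [285 ≡ 5 mod 8 ⇒ (2/285) = -1]
  = (285/73)    [QR: 73 ≡ 1 mod 4, sign kept]
  = (66/73)    [285 ≡ 66 mod 73]
  = (33/73)    [73 ≡ 1 mod 8 ⇒ (2/73) = +1]
  = (73/33)    [QR: 33 ≡ 1 mod 4, sign kept]
  = (7/33)    [73 ≡ 7 mod 33]
  = (33/7)    [QR: 33 ≡ 1 mod 4, sign kept]
  = (5/7)    [33 ≡ 5 mod 7]
  = (7/5)    [QR: 5 ≡ 1 mod 4, sign kept]
  = (2/5)    [7 ≡ 2 mod 5]
  = -(1/5)    [5 ≡ 5 mod 8 ⇒ (2/5) = -1]
  = -1    [(1/5) = 1]

-1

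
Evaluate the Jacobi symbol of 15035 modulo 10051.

Reduce the numerator: 15035 ≡ 4984 (mod 10051), so (15035|10051) = (4984|10051).
Factor out 2: 4984 = 2^3·623. Since 10051 ≡ 3 (mod 8), (2|10051) = -1, and (2|10051)^3 = -1. Now have -(623|10051).
Both 623 ≡ 3 and 10051 ≡ 3 (mod 4), so reciprocity gives (623|10051) = -(10051|623). Reduce: 10051 ≡ 83 (mod 623). Now have (83|623).
Both 83 ≡ 3 and 623 ≡ 3 (mod 4), so reciprocity gives (83|623) = -(623|83). Reduce: 623 ≡ 42 (mod 83). Now have -(42|83).
Factor out 2: 42 = 2·21. Since 83 ≡ 3 (mod 8), (2|83) = -1. Now have (21|83).
21 ≡ 1 (mod 4), so quadratic reciprocity gives (21|83) = (83|21). Reduce: 83 ≡ 20 (mod 21). Now have (20|21).
Factor out 2: 20 = 2^2·5. Since 21 ≡ 5 (mod 8), (2|21) = -1, and (2|21)^2 = +1. Now have (5|21).
5 ≡ 1 (mod 4), so quadratic reciprocity gives (5|21) = (21|5). Reduce: 21 ≡ 1 (mod 5). Now have (1|5).
(1|5) = 1. Collecting the sign factors: 1.

1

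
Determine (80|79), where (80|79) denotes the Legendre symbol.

1

(80|79)
  = (1|79)    [80 ≡ 1 mod 79]
  = 1    [(1|79) = 1]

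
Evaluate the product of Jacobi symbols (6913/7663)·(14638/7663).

By multiplicativity, (6913·14638/7663) = (6913/7663)·(14638/7663).
First factor (6913/7663):
6913 ≡ 1 (mod 4), so quadratic reciprocity gives (6913/7663) = (7663/6913). Reduce: 7663 ≡ 750 (mod 6913). Now have (750/6913).
Factor out 2: 750 = 2·375. Since 6913 ≡ 1 (mod 8), (2/6913) = +1. Now have (375/6913).
6913 ≡ 1 (mod 4), so quadratic reciprocity gives (375/6913) = (6913/375). Reduce: 6913 ≡ 163 (mod 375). Now have (163/375).
Both 163 ≡ 3 and 375 ≡ 3 (mod 4), so reciprocity gives (163/375) = -(375/163). Reduce: 375 ≡ 49 (mod 163). Now have -(49/163).
49 ≡ 1 (mod 4), so quadratic reciprocity gives (49/163) = (163/49). Reduce: 163 ≡ 16 (mod 49). Now have -(16/49).
Factor out 2: 16 = 2^4. Since 49 ≡ 1 (mod 8), (2/49) = +1, and (2/49)^4 = +1. Now have -(1/49).
(1/49) = 1. Collecting the sign factors: -1.
Second factor (14638/7663):
Reduce the numerator: 14638 ≡ 6975 (mod 7663), so (14638/7663) = (6975/7663).
Both 6975 ≡ 3 and 7663 ≡ 3 (mod 4), so reciprocity gives (6975/7663) = -(7663/6975). Reduce: 7663 ≡ 688 (mod 6975). Now have -(688/6975).
Factor out 2: 688 = 2^4·43. Since 6975 ≡ 7 (mod 8), (2/6975) = +1, and (2/6975)^4 = +1. Now have -(43/6975).
Both 43 ≡ 3 and 6975 ≡ 3 (mod 4), so reciprocity gives (43/6975) = -(6975/43). Reduce: 6975 ≡ 9 (mod 43). Now have (9/43).
9 ≡ 1 (mod 4), so quadratic reciprocity gives (9/43) = (43/9). Reduce: 43 ≡ 7 (mod 9). Now have (7/9).
9 ≡ 1 (mod 4), so quadratic reciprocity gives (7/9) = (9/7). Reduce: 9 ≡ 2 (mod 7). Now have (2/7).
Factor out 2: 2 = 2. Since 7 ≡ 7 (mod 8), (2/7) = +1. Now have (1/7).
(1/7) = 1. Collecting the sign factors: 1.
Product: (-1)·(1) = -1.

-1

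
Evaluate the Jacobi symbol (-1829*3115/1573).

-1

By multiplicativity, (-1829·3115/1573) = (-1829/1573)·(3115/1573).
First factor (-1829/1573):
Reduce the numerator: -1829 ≡ 1317 (mod 1573), so (-1829/1573) = (1317/1573).
1317 ≡ 1 (mod 4), so quadratic reciprocity gives (1317/1573) = (1573/1317). Reduce: 1573 ≡ 256 (mod 1317). Now have (256/1317).
Factor out 2: 256 = 2^8. Since 1317 ≡ 5 (mod 8), (2/1317) = -1, and (2/1317)^8 = +1. Now have (1/1317).
(1/1317) = 1. Collecting the sign factors: 1.
Second factor (3115/1573):
Reduce the numerator: 3115 ≡ 1542 (mod 1573), so (3115/1573) = (1542/1573).
Factor out 2: 1542 = 2·771. Since 1573 ≡ 5 (mod 8), (2/1573) = -1. Now have -(771/1573).
1573 ≡ 1 (mod 4), so quadratic reciprocity gives (771/1573) = (1573/771). Reduce: 1573 ≡ 31 (mod 771). Now have -(31/771).
Both 31 ≡ 3 and 771 ≡ 3 (mod 4), so reciprocity gives (31/771) = -(771/31). Reduce: 771 ≡ 27 (mod 31). Now have (27/31).
Both 27 ≡ 3 and 31 ≡ 3 (mod 4), so reciprocity gives (27/31) = -(31/27). Reduce: 31 ≡ 4 (mod 27). Now have -(4/27).
Factor out 2: 4 = 2^2. Since 27 ≡ 3 (mod 8), (2/27) = -1, and (2/27)^2 = +1. Now have -(1/27).
(1/27) = 1. Collecting the sign factors: -1.
Product: (1)·(-1) = -1.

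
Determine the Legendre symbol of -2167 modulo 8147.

(-2167|8147)
  = (5980|8147)    [-2167 ≡ 5980 mod 8147]
  = (1495|8147)    [8147 ≡ 3 mod 8 ⇒ (2|8147)^2 = +1]
  = -(8147|1495)    [QR: both ≡ 3 mod 4, sign flips]
  = -(672|1495)    [8147 ≡ 672 mod 1495]
  = -(21|1495)    [1495 ≡ 7 mod 8 ⇒ (2|1495)^5 = +1]
  = -(1495|21)    [QR: 21 ≡ 1 mod 4, sign kept]
  = -(4|21)    [1495 ≡ 4 mod 21]
  = -(1|21)    [21 ≡ 5 mod 8 ⇒ (2|21)^2 = +1]
  = -1    [(1|21) = 1]

-1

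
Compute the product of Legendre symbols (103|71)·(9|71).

By multiplicativity, (103·9|71) = (103|71)·(9|71).
First factor (103|71):
Reduce the numerator: 103 ≡ 32 (mod 71), so (103|71) = (32|71).
Factor out 2: 32 = 2^5. Since 71 ≡ 7 (mod 8), (2|71) = +1, and (2|71)^5 = +1. Now have (1|71).
(1|71) = 1. Collecting the sign factors: 1.
Second factor (9|71):
9 ≡ 1 (mod 4), so quadratic reciprocity gives (9|71) = (71|9). Reduce: 71 ≡ 8 (mod 9). Now have (8|9).
Factor out 2: 8 = 2^3. Since 9 ≡ 1 (mod 8), (2|9) = +1, and (2|9)^3 = +1. Now have (1|9).
(1|9) = 1. Collecting the sign factors: 1.
Product: (1)·(1) = 1.

1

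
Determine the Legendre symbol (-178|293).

(-178|293)
  = (115|293)    [-178 ≡ 115 mod 293]
  = (293|115)    [QR: 293 ≡ 1 mod 4, sign kept]
  = (63|115)    [293 ≡ 63 mod 115]
  = -(115|63)    [QR: both ≡ 3 mod 4, sign flips]
  = -(52|63)    [115 ≡ 52 mod 63]
  = -(13|63)    [63 ≡ 7 mod 8 ⇒ (2|63)^2 = +1]
  = -(63|13)    [QR: 13 ≡ 1 mod 4, sign kept]
  = -(11|13)    [63 ≡ 11 mod 13]
  = -(13|11)    [QR: 13 ≡ 1 mod 4, sign kept]
  = -(2|11)    [13 ≡ 2 mod 11]
  = (1|11)    [11 ≡ 3 mod 8 ⇒ (2|11) = -1]
  = 1    [(1|11) = 1]

1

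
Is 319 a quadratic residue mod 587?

Both 319 ≡ 3 and 587 ≡ 3 (mod 4), so reciprocity gives (319|587) = -(587|319). Reduce: 587 ≡ 268 (mod 319). Now have -(268|319).
Factor out 2: 268 = 2^2·67. Since 319 ≡ 7 (mod 8), (2|319) = +1, and (2|319)^2 = +1. Now have -(67|319).
Both 67 ≡ 3 and 319 ≡ 3 (mod 4), so reciprocity gives (67|319) = -(319|67). Reduce: 319 ≡ 51 (mod 67). Now have (51|67).
Both 51 ≡ 3 and 67 ≡ 3 (mod 4), so reciprocity gives (51|67) = -(67|51). Reduce: 67 ≡ 16 (mod 51). Now have -(16|51).
Factor out 2: 16 = 2^4. Since 51 ≡ 3 (mod 8), (2|51) = -1, and (2|51)^4 = +1. Now have -(1|51).
(1|51) = 1. Collecting the sign factors: -1.
(319|587) = -1, and 587 is prime, so 319 is not a quadratic residue mod 587.

no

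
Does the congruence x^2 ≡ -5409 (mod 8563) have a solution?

(-5409|8563)
  = (3154|8563)    [-5409 ≡ 3154 mod 8563]
  = -(1577|8563)    [8563 ≡ 3 mod 8 ⇒ (2|8563) = -1]
  = -(8563|1577)    [QR: 1577 ≡ 1 mod 4, sign kept]
  = -(678|1577)    [8563 ≡ 678 mod 1577]
  = -(339|1577)    [1577 ≡ 1 mod 8 ⇒ (2|1577) = +1]
  = -(1577|339)    [QR: 1577 ≡ 1 mod 4, sign kept]
  = -(221|339)    [1577 ≡ 221 mod 339]
  = -(339|221)    [QR: 221 ≡ 1 mod 4, sign kept]
  = -(118|221)    [339 ≡ 118 mod 221]
  = (59|221)    [221 ≡ 5 mod 8 ⇒ (2|221) = -1]
  = (221|59)    [QR: 221 ≡ 1 mod 4, sign kept]
  = (44|59)    [221 ≡ 44 mod 59]
  = (11|59)    [59 ≡ 3 mod 8 ⇒ (2|59)^2 = +1]
  = -(59|11)    [QR: both ≡ 3 mod 4, sign flips]
  = -(4|11)    [59 ≡ 4 mod 11]
  = -(1|11)    [11 ≡ 3 mod 8 ⇒ (2|11)^2 = +1]
  = -1    [(1|11) = 1]
The Legendre symbol is -1, so x^2 ≡ -5409 (mod 8563) has no solution.

no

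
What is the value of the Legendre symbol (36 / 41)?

1

(36 / 41)
  = (9 / 41)    [41 ≡ 1 mod 8 ⇒ (2 / 41)^2 = +1]
  = (41 / 9)    [QR: 9 ≡ 1 mod 4, sign kept]
  = (5 / 9)    [41 ≡ 5 mod 9]
  = (9 / 5)    [QR: 5 ≡ 1 mod 4, sign kept]
  = (4 / 5)    [9 ≡ 4 mod 5]
  = (1 / 5)    [5 ≡ 5 mod 8 ⇒ (2 / 5)^2 = +1]
  = 1    [(1 / 5) = 1]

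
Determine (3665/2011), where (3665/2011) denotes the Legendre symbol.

Reduce the numerator: 3665 ≡ 1654 (mod 2011), so (3665/2011) = (1654/2011).
Factor out 2: 1654 = 2·827. Since 2011 ≡ 3 (mod 8), (2/2011) = -1. Now have -(827/2011).
Both 827 ≡ 3 and 2011 ≡ 3 (mod 4), so reciprocity gives (827/2011) = -(2011/827). Reduce: 2011 ≡ 357 (mod 827). Now have (357/827).
357 ≡ 1 (mod 4), so quadratic reciprocity gives (357/827) = (827/357). Reduce: 827 ≡ 113 (mod 357). Now have (113/357).
113 ≡ 1 (mod 4), so quadratic reciprocity gives (113/357) = (357/113). Reduce: 357 ≡ 18 (mod 113). Now have (18/113).
Factor out 2: 18 = 2·9. Since 113 ≡ 1 (mod 8), (2/113) = +1. Now have (9/113).
9 ≡ 1 (mod 4), so quadratic reciprocity gives (9/113) = (113/9). Reduce: 113 ≡ 5 (mod 9). Now have (5/9).
5 ≡ 1 (mod 4), so quadratic reciprocity gives (5/9) = (9/5). Reduce: 9 ≡ 4 (mod 5). Now have (4/5).
Factor out 2: 4 = 2^2. Since 5 ≡ 5 (mod 8), (2/5) = -1, and (2/5)^2 = +1. Now have (1/5).
(1/5) = 1. Collecting the sign factors: 1.

1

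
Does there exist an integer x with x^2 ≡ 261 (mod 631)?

yes

(261/631)
  = (631/261)    [QR: 261 ≡ 1 mod 4, sign kept]
  = (109/261)    [631 ≡ 109 mod 261]
  = (261/109)    [QR: 109 ≡ 1 mod 4, sign kept]
  = (43/109)    [261 ≡ 43 mod 109]
  = (109/43)    [QR: 109 ≡ 1 mod 4, sign kept]
  = (23/43)    [109 ≡ 23 mod 43]
  = -(43/23)    [QR: both ≡ 3 mod 4, sign flips]
  = -(20/23)    [43 ≡ 20 mod 23]
  = -(5/23)    [23 ≡ 7 mod 8 ⇒ (2/23)^2 = +1]
  = -(23/5)    [QR: 5 ≡ 1 mod 4, sign kept]
  = -(3/5)    [23 ≡ 3 mod 5]
  = -(5/3)    [QR: 5 ≡ 1 mod 4, sign kept]
  = -(2/3)    [5 ≡ 2 mod 3]
  = (1/3)    [3 ≡ 3 mod 8 ⇒ (2/3) = -1]
  = 1    [(1/3) = 1]
The Legendre symbol is 1, so x^2 ≡ 261 (mod 631) has solution.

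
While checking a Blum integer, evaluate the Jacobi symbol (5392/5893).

Factor out 2: 5392 = 2^4·337. Since 5893 ≡ 5 (mod 8), (2/5893) = -1, and (2/5893)^4 = +1. Now have (337/5893).
337 ≡ 1 (mod 4), so quadratic reciprocity gives (337/5893) = (5893/337). Reduce: 5893 ≡ 164 (mod 337). Now have (164/337).
Factor out 2: 164 = 2^2·41. Since 337 ≡ 1 (mod 8), (2/337) = +1, and (2/337)^2 = +1. Now have (41/337).
41 ≡ 1 (mod 4), so quadratic reciprocity gives (41/337) = (337/41). Reduce: 337 ≡ 9 (mod 41). Now have (9/41).
9 ≡ 1 (mod 4), so quadratic reciprocity gives (9/41) = (41/9). Reduce: 41 ≡ 5 (mod 9). Now have (5/9).
5 ≡ 1 (mod 4), so quadratic reciprocity gives (5/9) = (9/5). Reduce: 9 ≡ 4 (mod 5). Now have (4/5).
Factor out 2: 4 = 2^2. Since 5 ≡ 5 (mod 8), (2/5) = -1, and (2/5)^2 = +1. Now have (1/5).
(1/5) = 1. Collecting the sign factors: 1.

1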